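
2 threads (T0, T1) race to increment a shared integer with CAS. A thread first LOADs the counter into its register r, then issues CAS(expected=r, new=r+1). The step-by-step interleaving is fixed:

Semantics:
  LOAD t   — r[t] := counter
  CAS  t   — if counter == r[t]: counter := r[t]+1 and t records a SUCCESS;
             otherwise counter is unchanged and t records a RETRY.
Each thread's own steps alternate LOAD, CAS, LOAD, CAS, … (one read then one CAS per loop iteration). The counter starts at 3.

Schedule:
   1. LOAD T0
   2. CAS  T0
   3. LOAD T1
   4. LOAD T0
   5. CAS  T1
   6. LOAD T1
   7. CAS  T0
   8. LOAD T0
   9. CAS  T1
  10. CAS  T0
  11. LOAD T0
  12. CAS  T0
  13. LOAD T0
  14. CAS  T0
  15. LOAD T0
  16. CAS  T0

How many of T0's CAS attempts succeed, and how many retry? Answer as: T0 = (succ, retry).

T0 = (4, 2)

step 1: T0 LOAD ⇒ load; ctr=3 reg=3
step 2: T0 CAS ⇒ ok; ctr=4 reg=3
step 3: T1 LOAD ⇒ load; ctr=4 reg=4
step 4: T0 LOAD ⇒ load; ctr=4 reg=4
step 5: T1 CAS ⇒ ok; ctr=5 reg=4
step 6: T1 LOAD ⇒ load; ctr=5 reg=5
step 7: T0 CAS ⇒ retry; ctr=5 reg=4
step 8: T0 LOAD ⇒ load; ctr=5 reg=5
step 9: T1 CAS ⇒ ok; ctr=6 reg=5
step 10: T0 CAS ⇒ retry; ctr=6 reg=5
step 11: T0 LOAD ⇒ load; ctr=6 reg=6
step 12: T0 CAS ⇒ ok; ctr=7 reg=6
step 13: T0 LOAD ⇒ load; ctr=7 reg=7
step 14: T0 CAS ⇒ ok; ctr=8 reg=7
step 15: T0 LOAD ⇒ load; ctr=8 reg=8
step 16: T0 CAS ⇒ ok; ctr=9 reg=8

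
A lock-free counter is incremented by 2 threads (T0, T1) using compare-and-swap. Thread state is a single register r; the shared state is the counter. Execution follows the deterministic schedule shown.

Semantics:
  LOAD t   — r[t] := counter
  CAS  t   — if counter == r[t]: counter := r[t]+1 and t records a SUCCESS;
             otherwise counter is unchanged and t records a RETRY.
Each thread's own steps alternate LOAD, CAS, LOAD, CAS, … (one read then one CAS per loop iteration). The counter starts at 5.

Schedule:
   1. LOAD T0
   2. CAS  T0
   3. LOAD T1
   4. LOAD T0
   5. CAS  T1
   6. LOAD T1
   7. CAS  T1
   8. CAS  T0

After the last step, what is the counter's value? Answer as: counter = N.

counter = 8

1. LOAD T0 → mem=5 r[T0]=5 [LOAD]
2. CAS T0 → mem=6 r[T0]=5 [OK]
3. LOAD T1 → mem=6 r[T1]=6 [LOAD]
4. LOAD T0 → mem=6 r[T0]=6 [LOAD]
5. CAS T1 → mem=7 r[T1]=6 [OK]
6. LOAD T1 → mem=7 r[T1]=7 [LOAD]
7. CAS T1 → mem=8 r[T1]=7 [OK]
8. CAS T0 → mem=8 r[T0]=6 [RETRY]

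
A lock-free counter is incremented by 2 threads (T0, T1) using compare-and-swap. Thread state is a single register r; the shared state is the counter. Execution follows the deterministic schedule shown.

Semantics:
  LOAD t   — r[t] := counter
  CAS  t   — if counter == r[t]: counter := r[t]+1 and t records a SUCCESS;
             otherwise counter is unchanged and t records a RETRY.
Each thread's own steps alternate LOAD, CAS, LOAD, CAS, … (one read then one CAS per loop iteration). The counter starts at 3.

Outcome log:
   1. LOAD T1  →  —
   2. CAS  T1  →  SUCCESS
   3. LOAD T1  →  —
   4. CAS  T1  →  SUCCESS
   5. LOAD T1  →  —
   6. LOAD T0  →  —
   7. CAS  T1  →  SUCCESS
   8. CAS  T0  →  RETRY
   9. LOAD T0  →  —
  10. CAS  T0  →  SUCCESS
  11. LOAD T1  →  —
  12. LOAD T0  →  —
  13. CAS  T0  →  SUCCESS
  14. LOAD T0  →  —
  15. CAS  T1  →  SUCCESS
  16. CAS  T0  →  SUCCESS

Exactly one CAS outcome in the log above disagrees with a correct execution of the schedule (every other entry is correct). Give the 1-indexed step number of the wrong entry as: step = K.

step = 15

Correct run:
T1 LOAD — after: cnt=3, r=3 — load
T1 CAS — after: cnt=4, r=3 — ok
T1 LOAD — after: cnt=4, r=4 — load
T1 CAS — after: cnt=5, r=4 — ok
T1 LOAD — after: cnt=5, r=5 — load
T0 LOAD — after: cnt=5, r=5 — load
T1 CAS — after: cnt=6, r=5 — ok
T0 CAS — after: cnt=6, r=5 — retry
T0 LOAD — after: cnt=6, r=6 — load
T0 CAS — after: cnt=7, r=6 — ok
T1 LOAD — after: cnt=7, r=7 — load
T0 LOAD — after: cnt=7, r=7 — load
T0 CAS — after: cnt=8, r=7 — ok
T0 LOAD — after: cnt=8, r=8 — load
T1 CAS — after: cnt=8, r=7 — retry
T0 CAS — after: cnt=9, r=8 — ok
Flip is step 15.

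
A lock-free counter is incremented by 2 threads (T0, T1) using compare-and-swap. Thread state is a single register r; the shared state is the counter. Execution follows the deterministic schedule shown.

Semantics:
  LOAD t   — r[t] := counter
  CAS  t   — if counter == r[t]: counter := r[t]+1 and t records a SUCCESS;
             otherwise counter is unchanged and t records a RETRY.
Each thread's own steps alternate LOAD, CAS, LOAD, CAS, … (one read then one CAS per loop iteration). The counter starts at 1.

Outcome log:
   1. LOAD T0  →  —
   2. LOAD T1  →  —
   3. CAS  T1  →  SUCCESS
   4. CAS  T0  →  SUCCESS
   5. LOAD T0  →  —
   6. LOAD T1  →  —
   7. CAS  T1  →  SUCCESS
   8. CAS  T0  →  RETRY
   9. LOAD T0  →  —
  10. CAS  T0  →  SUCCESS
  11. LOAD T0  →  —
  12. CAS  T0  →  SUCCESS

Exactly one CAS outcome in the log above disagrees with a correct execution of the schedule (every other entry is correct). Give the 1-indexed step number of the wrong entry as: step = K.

step = 4

Reference trace:
[1] T0.load  rd  (counter 1, T0.r 1)
[2] T1.load  rd  (counter 1, T1.r 1)
[3] T1.cas  hit  (counter 2, T1.r 1)
[4] T0.cas  miss  (counter 2, T0.r 1)
[5] T0.load  rd  (counter 2, T0.r 2)
[6] T1.load  rd  (counter 2, T1.r 2)
[7] T1.cas  hit  (counter 3, T1.r 2)
[8] T0.cas  miss  (counter 3, T0.r 2)
[9] T0.load  rd  (counter 3, T0.r 3)
[10] T0.cas  hit  (counter 4, T0.r 3)
[11] T0.load  rd  (counter 4, T0.r 4)
[12] T0.cas  hit  (counter 5, T0.r 4)
Mismatch at 4.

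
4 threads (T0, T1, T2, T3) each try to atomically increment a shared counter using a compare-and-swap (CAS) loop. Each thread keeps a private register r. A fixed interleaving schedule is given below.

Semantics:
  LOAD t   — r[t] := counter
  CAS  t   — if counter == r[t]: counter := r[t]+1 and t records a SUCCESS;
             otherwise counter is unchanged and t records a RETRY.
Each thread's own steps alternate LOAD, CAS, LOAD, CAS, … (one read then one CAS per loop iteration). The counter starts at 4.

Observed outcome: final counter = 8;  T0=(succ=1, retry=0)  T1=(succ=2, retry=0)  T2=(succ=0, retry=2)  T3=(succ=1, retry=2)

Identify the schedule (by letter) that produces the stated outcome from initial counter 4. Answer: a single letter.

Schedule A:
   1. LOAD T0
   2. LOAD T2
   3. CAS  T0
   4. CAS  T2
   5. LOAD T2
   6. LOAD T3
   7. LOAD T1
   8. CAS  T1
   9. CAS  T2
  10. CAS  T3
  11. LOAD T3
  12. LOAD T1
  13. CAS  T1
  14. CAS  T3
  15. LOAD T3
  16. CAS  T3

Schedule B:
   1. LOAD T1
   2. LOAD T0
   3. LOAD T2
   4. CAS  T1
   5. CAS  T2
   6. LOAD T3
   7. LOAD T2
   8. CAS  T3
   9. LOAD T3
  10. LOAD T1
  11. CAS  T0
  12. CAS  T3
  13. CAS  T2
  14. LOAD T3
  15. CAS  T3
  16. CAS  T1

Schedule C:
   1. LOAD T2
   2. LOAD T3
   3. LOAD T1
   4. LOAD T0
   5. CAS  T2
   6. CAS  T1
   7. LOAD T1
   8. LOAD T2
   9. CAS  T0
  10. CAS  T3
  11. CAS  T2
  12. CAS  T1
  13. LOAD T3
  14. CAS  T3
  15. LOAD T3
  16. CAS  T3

A

Simulating candidate A:
   1) LOAD T0:  M=4  r_T0=4
   2) LOAD T2:  M=4  r_T2=4
   3) CAS  T0:  M=5  r_T0=4 ✓
   4) CAS  T2:  M=5  r_T2=4 ✗
   5) LOAD T2:  M=5  r_T2=5
   6) LOAD T3:  M=5  r_T3=5
   7) LOAD T1:  M=5  r_T1=5
   8) CAS  T1:  M=6  r_T1=5 ✓
   9) CAS  T2:  M=6  r_T2=5 ✗
  10) CAS  T3:  M=6  r_T3=5 ✗
  11) LOAD T3:  M=6  r_T3=6
  12) LOAD T1:  M=6  r_T1=6
  13) CAS  T1:  M=7  r_T1=6 ✓
  14) CAS  T3:  M=7  r_T3=6 ✗
  15) LOAD T3:  M=7  r_T3=7
  16) CAS  T3:  M=8  r_T3=7 ✓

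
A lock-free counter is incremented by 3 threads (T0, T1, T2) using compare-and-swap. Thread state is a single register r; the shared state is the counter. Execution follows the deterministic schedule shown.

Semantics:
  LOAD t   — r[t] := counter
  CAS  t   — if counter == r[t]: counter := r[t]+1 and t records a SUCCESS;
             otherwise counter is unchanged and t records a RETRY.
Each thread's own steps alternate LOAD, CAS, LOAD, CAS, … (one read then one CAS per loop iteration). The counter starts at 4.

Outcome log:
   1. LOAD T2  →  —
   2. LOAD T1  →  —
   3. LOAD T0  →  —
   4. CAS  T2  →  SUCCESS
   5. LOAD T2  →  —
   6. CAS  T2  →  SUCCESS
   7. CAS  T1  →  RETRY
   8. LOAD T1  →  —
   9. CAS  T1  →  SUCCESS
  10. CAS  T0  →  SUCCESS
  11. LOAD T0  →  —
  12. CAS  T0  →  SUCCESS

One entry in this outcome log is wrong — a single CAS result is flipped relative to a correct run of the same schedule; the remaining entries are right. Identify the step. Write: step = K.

Re-executing:
step 1: T2 LOAD ⇒ load; ctr=4 reg=4
step 2: T1 LOAD ⇒ load; ctr=4 reg=4
step 3: T0 LOAD ⇒ load; ctr=4 reg=4
step 4: T2 CAS ⇒ ok; ctr=5 reg=4
step 5: T2 LOAD ⇒ load; ctr=5 reg=5
step 6: T2 CAS ⇒ ok; ctr=6 reg=5
step 7: T1 CAS ⇒ retry; ctr=6 reg=4
step 8: T1 LOAD ⇒ load; ctr=6 reg=6
step 9: T1 CAS ⇒ ok; ctr=7 reg=6
step 10: T0 CAS ⇒ retry; ctr=7 reg=4
step 11: T0 LOAD ⇒ load; ctr=7 reg=7
step 12: T0 CAS ⇒ ok; ctr=8 reg=7
Flip is step 10.

step = 10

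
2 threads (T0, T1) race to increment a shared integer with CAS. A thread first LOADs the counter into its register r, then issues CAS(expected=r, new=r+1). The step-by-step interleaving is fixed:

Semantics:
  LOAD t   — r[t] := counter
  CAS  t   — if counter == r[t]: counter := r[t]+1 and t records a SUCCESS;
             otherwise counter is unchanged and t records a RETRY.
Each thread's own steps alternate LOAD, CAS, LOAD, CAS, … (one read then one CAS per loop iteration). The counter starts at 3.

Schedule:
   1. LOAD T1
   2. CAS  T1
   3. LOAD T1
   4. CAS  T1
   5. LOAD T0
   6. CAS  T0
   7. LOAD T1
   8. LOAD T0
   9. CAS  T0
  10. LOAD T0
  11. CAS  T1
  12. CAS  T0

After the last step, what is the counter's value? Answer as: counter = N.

counter = 8

1. LOAD T1 → mem=3 r[T1]=3 [LOAD]
2. CAS T1 → mem=4 r[T1]=3 [OK]
3. LOAD T1 → mem=4 r[T1]=4 [LOAD]
4. CAS T1 → mem=5 r[T1]=4 [OK]
5. LOAD T0 → mem=5 r[T0]=5 [LOAD]
6. CAS T0 → mem=6 r[T0]=5 [OK]
7. LOAD T1 → mem=6 r[T1]=6 [LOAD]
8. LOAD T0 → mem=6 r[T0]=6 [LOAD]
9. CAS T0 → mem=7 r[T0]=6 [OK]
10. LOAD T0 → mem=7 r[T0]=7 [LOAD]
11. CAS T1 → mem=7 r[T1]=6 [RETRY]
12. CAS T0 → mem=8 r[T0]=7 [OK]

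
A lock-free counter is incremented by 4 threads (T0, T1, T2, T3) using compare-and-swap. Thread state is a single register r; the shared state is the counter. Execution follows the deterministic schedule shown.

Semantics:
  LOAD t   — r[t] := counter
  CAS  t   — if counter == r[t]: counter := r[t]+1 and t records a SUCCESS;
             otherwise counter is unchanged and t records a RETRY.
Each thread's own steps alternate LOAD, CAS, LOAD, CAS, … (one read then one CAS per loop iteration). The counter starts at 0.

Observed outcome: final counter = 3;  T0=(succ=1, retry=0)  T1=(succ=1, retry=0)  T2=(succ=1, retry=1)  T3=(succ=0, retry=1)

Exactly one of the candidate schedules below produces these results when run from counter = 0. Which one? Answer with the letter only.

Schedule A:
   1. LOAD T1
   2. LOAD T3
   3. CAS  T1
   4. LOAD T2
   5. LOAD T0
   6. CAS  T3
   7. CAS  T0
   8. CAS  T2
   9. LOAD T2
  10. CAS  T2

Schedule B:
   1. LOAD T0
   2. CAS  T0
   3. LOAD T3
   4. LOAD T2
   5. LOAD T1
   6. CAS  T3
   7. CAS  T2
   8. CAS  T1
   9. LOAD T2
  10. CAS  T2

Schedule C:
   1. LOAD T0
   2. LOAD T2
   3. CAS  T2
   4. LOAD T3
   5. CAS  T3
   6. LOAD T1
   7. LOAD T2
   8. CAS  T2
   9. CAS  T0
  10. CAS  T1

Tracing schedule A:
step 1: T1 LOAD ⇒ load; ctr=0 reg=0
step 2: T3 LOAD ⇒ load; ctr=0 reg=0
step 3: T1 CAS ⇒ ok; ctr=1 reg=0
step 4: T2 LOAD ⇒ load; ctr=1 reg=1
step 5: T0 LOAD ⇒ load; ctr=1 reg=1
step 6: T3 CAS ⇒ retry; ctr=1 reg=0
step 7: T0 CAS ⇒ ok; ctr=2 reg=1
step 8: T2 CAS ⇒ retry; ctr=2 reg=1
step 9: T2 LOAD ⇒ load; ctr=2 reg=2
step 10: T2 CAS ⇒ ok; ctr=3 reg=2

A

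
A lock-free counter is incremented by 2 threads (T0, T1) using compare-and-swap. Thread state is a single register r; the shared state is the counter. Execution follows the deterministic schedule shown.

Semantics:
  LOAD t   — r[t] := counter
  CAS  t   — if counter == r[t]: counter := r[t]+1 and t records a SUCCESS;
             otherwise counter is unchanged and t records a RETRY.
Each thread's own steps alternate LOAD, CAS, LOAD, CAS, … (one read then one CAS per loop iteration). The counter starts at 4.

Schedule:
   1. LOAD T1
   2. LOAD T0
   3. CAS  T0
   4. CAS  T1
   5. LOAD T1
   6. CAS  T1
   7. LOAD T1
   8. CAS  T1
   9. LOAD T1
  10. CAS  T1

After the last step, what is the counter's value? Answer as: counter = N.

counter = 8

[1] T1.load  rd  (counter 4, T1.r 4)
[2] T0.load  rd  (counter 4, T0.r 4)
[3] T0.cas  hit  (counter 5, T0.r 4)
[4] T1.cas  miss  (counter 5, T1.r 4)
[5] T1.load  rd  (counter 5, T1.r 5)
[6] T1.cas  hit  (counter 6, T1.r 5)
[7] T1.load  rd  (counter 6, T1.r 6)
[8] T1.cas  hit  (counter 7, T1.r 6)
[9] T1.load  rd  (counter 7, T1.r 7)
[10] T1.cas  hit  (counter 8, T1.r 7)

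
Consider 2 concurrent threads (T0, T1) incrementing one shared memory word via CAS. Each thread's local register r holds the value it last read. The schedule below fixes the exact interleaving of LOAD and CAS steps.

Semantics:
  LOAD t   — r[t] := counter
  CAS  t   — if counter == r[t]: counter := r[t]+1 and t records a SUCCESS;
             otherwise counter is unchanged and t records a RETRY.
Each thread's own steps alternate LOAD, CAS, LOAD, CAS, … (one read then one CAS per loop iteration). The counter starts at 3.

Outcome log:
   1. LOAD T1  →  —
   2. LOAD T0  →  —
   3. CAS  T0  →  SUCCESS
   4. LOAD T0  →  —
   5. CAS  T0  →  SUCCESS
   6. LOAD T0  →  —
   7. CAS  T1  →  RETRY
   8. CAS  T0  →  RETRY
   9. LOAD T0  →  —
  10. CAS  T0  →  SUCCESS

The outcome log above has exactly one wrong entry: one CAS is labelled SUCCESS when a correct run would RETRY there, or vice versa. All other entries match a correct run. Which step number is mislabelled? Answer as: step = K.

step = 8

Re-executing:
T1 LOAD — after: cnt=3, r=3 — load
T0 LOAD — after: cnt=3, r=3 — load
T0 CAS — after: cnt=4, r=3 — ok
T0 LOAD — after: cnt=4, r=4 — load
T0 CAS — after: cnt=5, r=4 — ok
T0 LOAD — after: cnt=5, r=5 — load
T1 CAS — after: cnt=5, r=3 — retry
T0 CAS — after: cnt=6, r=5 — ok
T0 LOAD — after: cnt=6, r=6 — load
T0 CAS — after: cnt=7, r=6 — ok
Log disagrees first at step 8.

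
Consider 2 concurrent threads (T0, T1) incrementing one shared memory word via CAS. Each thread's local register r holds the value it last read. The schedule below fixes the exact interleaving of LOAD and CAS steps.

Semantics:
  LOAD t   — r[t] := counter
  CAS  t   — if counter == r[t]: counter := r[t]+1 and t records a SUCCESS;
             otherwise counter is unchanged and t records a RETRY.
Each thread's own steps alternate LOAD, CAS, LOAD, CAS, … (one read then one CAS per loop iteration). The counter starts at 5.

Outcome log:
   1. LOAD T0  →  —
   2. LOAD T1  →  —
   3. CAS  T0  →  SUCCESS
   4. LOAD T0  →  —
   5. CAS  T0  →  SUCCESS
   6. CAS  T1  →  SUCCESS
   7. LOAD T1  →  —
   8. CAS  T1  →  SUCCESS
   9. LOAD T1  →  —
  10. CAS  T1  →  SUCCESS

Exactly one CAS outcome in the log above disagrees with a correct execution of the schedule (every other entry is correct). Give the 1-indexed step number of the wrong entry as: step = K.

step = 6

Correct run:
T0 LOAD — after: cnt=5, r=5 — load
T1 LOAD — after: cnt=5, r=5 — load
T0 CAS — after: cnt=6, r=5 — ok
T0 LOAD — after: cnt=6, r=6 — load
T0 CAS — after: cnt=7, r=6 — ok
T1 CAS — after: cnt=7, r=5 — retry
T1 LOAD — after: cnt=7, r=7 — load
T1 CAS — after: cnt=8, r=7 — ok
T1 LOAD — after: cnt=8, r=8 — load
T1 CAS — after: cnt=9, r=8 — ok
Log disagrees first at step 6.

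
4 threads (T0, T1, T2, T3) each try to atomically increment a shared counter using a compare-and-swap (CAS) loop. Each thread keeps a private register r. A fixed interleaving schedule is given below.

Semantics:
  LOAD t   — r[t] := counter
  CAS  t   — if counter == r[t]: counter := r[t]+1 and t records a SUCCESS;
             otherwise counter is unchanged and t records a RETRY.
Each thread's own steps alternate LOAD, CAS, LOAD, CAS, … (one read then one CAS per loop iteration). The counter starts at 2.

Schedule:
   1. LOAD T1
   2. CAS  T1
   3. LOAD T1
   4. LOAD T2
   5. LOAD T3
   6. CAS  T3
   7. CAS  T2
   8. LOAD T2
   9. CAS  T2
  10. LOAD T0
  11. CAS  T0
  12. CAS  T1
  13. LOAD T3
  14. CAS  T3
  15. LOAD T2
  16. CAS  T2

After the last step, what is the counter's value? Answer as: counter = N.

counter = 8

step 1: T1 LOAD ⇒ load; ctr=2 reg=2
step 2: T1 CAS ⇒ ok; ctr=3 reg=2
step 3: T1 LOAD ⇒ load; ctr=3 reg=3
step 4: T2 LOAD ⇒ load; ctr=3 reg=3
step 5: T3 LOAD ⇒ load; ctr=3 reg=3
step 6: T3 CAS ⇒ ok; ctr=4 reg=3
step 7: T2 CAS ⇒ retry; ctr=4 reg=3
step 8: T2 LOAD ⇒ load; ctr=4 reg=4
step 9: T2 CAS ⇒ ok; ctr=5 reg=4
step 10: T0 LOAD ⇒ load; ctr=5 reg=5
step 11: T0 CAS ⇒ ok; ctr=6 reg=5
step 12: T1 CAS ⇒ retry; ctr=6 reg=3
step 13: T3 LOAD ⇒ load; ctr=6 reg=6
step 14: T3 CAS ⇒ ok; ctr=7 reg=6
step 15: T2 LOAD ⇒ load; ctr=7 reg=7
step 16: T2 CAS ⇒ ok; ctr=8 reg=7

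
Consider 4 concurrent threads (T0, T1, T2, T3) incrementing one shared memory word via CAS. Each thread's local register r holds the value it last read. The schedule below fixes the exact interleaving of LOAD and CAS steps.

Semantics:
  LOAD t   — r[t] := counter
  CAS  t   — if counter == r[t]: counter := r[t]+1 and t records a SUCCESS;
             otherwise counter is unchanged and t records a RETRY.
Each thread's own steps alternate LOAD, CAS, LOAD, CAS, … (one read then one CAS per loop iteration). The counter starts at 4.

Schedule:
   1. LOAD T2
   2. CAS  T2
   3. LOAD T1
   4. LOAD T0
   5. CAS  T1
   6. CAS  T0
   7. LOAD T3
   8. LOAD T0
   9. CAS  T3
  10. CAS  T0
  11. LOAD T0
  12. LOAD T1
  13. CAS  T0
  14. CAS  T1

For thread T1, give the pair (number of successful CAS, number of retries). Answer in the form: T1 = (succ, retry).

   1) LOAD T2:  M=4  r_T2=4
   2) CAS  T2:  M=5  r_T2=4 ✓
   3) LOAD T1:  M=5  r_T1=5
   4) LOAD T0:  M=5  r_T0=5
   5) CAS  T1:  M=6  r_T1=5 ✓
   6) CAS  T0:  M=6  r_T0=5 ✗
   7) LOAD T3:  M=6  r_T3=6
   8) LOAD T0:  M=6  r_T0=6
   9) CAS  T3:  M=7  r_T3=6 ✓
  10) CAS  T0:  M=7  r_T0=6 ✗
  11) LOAD T0:  M=7  r_T0=7
  12) LOAD T1:  M=7  r_T1=7
  13) CAS  T0:  M=8  r_T0=7 ✓
  14) CAS  T1:  M=8  r_T1=7 ✗

T1 = (1, 1)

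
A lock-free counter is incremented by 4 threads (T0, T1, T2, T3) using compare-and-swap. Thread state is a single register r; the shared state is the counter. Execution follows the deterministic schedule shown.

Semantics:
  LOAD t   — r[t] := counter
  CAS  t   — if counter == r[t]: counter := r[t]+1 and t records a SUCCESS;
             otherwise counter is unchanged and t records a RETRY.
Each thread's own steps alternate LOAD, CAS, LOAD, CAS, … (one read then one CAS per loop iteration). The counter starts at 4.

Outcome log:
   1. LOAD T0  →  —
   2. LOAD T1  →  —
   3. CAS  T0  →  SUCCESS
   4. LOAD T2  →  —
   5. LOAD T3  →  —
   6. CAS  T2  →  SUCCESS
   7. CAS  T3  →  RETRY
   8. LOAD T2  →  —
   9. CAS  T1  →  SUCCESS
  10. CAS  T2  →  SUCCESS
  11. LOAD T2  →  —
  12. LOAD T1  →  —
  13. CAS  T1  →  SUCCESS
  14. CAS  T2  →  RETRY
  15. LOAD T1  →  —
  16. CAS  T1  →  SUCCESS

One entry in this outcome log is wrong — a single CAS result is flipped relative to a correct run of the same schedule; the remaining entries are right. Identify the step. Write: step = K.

Re-executing:
step 1: T0 LOAD ⇒ load; ctr=4 reg=4
step 2: T1 LOAD ⇒ load; ctr=4 reg=4
step 3: T0 CAS ⇒ ok; ctr=5 reg=4
step 4: T2 LOAD ⇒ load; ctr=5 reg=5
step 5: T3 LOAD ⇒ load; ctr=5 reg=5
step 6: T2 CAS ⇒ ok; ctr=6 reg=5
step 7: T3 CAS ⇒ retry; ctr=6 reg=5
step 8: T2 LOAD ⇒ load; ctr=6 reg=6
step 9: T1 CAS ⇒ retry; ctr=6 reg=4
step 10: T2 CAS ⇒ ok; ctr=7 reg=6
step 11: T2 LOAD ⇒ load; ctr=7 reg=7
step 12: T1 LOAD ⇒ load; ctr=7 reg=7
step 13: T1 CAS ⇒ ok; ctr=8 reg=7
step 14: T2 CAS ⇒ retry; ctr=8 reg=7
step 15: T1 LOAD ⇒ load; ctr=8 reg=8
step 16: T1 CAS ⇒ ok; ctr=9 reg=8
Flip is step 9.

step = 9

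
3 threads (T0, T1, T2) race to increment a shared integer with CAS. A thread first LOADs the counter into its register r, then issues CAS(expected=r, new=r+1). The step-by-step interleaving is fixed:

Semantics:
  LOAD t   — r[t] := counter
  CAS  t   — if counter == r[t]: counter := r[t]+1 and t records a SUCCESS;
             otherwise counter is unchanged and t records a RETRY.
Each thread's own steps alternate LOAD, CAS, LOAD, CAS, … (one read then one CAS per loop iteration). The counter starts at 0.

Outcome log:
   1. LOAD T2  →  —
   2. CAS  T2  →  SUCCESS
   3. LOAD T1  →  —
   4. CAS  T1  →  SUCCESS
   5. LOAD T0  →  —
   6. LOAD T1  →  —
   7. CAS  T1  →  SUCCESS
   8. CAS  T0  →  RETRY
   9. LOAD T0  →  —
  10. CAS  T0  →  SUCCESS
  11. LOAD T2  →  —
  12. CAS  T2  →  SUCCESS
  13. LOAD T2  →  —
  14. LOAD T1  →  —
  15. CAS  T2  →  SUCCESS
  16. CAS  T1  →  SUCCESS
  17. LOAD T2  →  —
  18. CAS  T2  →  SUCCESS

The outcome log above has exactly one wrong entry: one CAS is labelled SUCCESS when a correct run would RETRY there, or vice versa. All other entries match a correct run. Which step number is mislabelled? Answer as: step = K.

step = 16

Re-executing:
[1] T2.load  rd  (counter 0, T2.r 0)
[2] T2.cas  hit  (counter 1, T2.r 0)
[3] T1.load  rd  (counter 1, T1.r 1)
[4] T1.cas  hit  (counter 2, T1.r 1)
[5] T0.load  rd  (counter 2, T0.r 2)
[6] T1.load  rd  (counter 2, T1.r 2)
[7] T1.cas  hit  (counter 3, T1.r 2)
[8] T0.cas  miss  (counter 3, T0.r 2)
[9] T0.load  rd  (counter 3, T0.r 3)
[10] T0.cas  hit  (counter 4, T0.r 3)
[11] T2.load  rd  (counter 4, T2.r 4)
[12] T2.cas  hit  (counter 5, T2.r 4)
[13] T2.load  rd  (counter 5, T2.r 5)
[14] T1.load  rd  (counter 5, T1.r 5)
[15] T2.cas  hit  (counter 6, T2.r 5)
[16] T1.cas  miss  (counter 6, T1.r 5)
[17] T2.load  rd  (counter 6, T2.r 6)
[18] T2.cas  hit  (counter 7, T2.r 6)
Flip is step 16.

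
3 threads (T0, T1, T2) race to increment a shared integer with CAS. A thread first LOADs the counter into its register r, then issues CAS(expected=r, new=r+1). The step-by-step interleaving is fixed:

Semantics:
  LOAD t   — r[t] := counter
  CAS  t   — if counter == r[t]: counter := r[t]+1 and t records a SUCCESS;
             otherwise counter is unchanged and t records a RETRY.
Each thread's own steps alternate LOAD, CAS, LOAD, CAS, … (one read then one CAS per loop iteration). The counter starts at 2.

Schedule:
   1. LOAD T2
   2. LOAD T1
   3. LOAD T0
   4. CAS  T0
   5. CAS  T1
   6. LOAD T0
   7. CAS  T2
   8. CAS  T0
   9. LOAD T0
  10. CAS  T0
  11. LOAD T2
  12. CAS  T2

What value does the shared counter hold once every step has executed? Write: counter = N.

[1] T2.load  rd  (counter 2, T2.r 2)
[2] T1.load  rd  (counter 2, T1.r 2)
[3] T0.load  rd  (counter 2, T0.r 2)
[4] T0.cas  hit  (counter 3, T0.r 2)
[5] T1.cas  miss  (counter 3, T1.r 2)
[6] T0.load  rd  (counter 3, T0.r 3)
[7] T2.cas  miss  (counter 3, T2.r 2)
[8] T0.cas  hit  (counter 4, T0.r 3)
[9] T0.load  rd  (counter 4, T0.r 4)
[10] T0.cas  hit  (counter 5, T0.r 4)
[11] T2.load  rd  (counter 5, T2.r 5)
[12] T2.cas  hit  (counter 6, T2.r 5)

counter = 6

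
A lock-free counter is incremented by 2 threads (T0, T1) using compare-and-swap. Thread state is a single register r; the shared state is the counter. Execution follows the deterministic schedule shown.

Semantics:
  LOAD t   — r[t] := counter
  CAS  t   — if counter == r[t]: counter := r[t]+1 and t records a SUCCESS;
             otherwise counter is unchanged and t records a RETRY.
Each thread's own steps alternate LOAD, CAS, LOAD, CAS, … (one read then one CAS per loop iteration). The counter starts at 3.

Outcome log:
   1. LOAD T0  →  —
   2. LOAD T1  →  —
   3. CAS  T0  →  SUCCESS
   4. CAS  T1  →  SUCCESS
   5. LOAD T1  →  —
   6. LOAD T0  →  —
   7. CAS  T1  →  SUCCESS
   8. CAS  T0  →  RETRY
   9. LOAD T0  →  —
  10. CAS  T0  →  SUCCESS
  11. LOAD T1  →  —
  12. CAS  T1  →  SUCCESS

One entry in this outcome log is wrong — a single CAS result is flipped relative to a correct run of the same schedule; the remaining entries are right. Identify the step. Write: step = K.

Correct run:
#1 T0 reads 3
#2 T1 reads 3
#3 T0 CAS(3→4) writes; counter now 4
#4 T1 CAS(3→4) fails; counter now 4
#5 T1 reads 4
#6 T0 reads 4
#7 T1 CAS(4→5) writes; counter now 5
#8 T0 CAS(4→5) fails; counter now 5
#9 T0 reads 5
#10 T0 CAS(5→6) writes; counter now 6
#11 T1 reads 6
#12 T1 CAS(6→7) writes; counter now 7
Flip is step 4.

step = 4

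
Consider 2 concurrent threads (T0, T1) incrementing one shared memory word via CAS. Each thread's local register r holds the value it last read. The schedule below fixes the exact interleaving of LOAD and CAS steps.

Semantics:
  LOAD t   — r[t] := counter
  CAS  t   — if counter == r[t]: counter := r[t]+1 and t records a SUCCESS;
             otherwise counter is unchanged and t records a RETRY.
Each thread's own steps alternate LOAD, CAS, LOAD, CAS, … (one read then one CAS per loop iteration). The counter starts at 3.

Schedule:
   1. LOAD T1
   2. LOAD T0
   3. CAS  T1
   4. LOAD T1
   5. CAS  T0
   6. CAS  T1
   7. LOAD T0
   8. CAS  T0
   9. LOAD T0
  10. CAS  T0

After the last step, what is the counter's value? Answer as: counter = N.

counter = 7

#1 T1 reads 3
#2 T0 reads 3
#3 T1 CAS(3→4) writes; counter now 4
#4 T1 reads 4
#5 T0 CAS(3→4) fails; counter now 4
#6 T1 CAS(4→5) writes; counter now 5
#7 T0 reads 5
#8 T0 CAS(5→6) writes; counter now 6
#9 T0 reads 6
#10 T0 CAS(6→7) writes; counter now 7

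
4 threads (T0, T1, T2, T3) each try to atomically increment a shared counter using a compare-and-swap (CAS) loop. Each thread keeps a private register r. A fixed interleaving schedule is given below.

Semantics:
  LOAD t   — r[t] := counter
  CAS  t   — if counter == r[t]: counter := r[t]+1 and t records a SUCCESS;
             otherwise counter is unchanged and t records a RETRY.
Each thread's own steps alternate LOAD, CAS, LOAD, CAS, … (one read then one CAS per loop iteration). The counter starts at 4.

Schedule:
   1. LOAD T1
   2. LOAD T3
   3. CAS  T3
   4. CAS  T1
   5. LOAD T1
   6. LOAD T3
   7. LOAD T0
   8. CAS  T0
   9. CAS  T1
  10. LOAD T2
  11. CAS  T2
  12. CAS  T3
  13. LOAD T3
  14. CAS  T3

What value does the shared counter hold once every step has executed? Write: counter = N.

counter = 8

[1] T1.load  rd  (counter 4, T1.r 4)
[2] T3.load  rd  (counter 4, T3.r 4)
[3] T3.cas  hit  (counter 5, T3.r 4)
[4] T1.cas  miss  (counter 5, T1.r 4)
[5] T1.load  rd  (counter 5, T1.r 5)
[6] T3.load  rd  (counter 5, T3.r 5)
[7] T0.load  rd  (counter 5, T0.r 5)
[8] T0.cas  hit  (counter 6, T0.r 5)
[9] T1.cas  miss  (counter 6, T1.r 5)
[10] T2.load  rd  (counter 6, T2.r 6)
[11] T2.cas  hit  (counter 7, T2.r 6)
[12] T3.cas  miss  (counter 7, T3.r 5)
[13] T3.load  rd  (counter 7, T3.r 7)
[14] T3.cas  hit  (counter 8, T3.r 7)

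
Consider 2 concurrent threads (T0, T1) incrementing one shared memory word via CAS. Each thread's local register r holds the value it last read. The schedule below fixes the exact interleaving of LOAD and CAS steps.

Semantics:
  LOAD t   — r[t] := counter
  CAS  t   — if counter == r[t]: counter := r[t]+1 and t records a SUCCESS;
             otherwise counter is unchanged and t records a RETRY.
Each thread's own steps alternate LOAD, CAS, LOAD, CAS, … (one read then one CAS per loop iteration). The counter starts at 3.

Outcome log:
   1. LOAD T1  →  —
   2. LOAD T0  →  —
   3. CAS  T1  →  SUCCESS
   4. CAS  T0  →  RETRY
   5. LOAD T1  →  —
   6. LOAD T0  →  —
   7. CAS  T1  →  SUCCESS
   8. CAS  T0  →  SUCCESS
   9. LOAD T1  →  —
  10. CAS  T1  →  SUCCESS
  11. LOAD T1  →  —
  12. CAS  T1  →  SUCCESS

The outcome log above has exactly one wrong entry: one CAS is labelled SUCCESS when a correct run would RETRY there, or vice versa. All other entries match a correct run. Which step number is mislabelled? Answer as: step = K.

Reference trace:
1. LOAD T1 → mem=3 r[T1]=3 [LOAD]
2. LOAD T0 → mem=3 r[T0]=3 [LOAD]
3. CAS T1 → mem=4 r[T1]=3 [OK]
4. CAS T0 → mem=4 r[T0]=3 [RETRY]
5. LOAD T1 → mem=4 r[T1]=4 [LOAD]
6. LOAD T0 → mem=4 r[T0]=4 [LOAD]
7. CAS T1 → mem=5 r[T1]=4 [OK]
8. CAS T0 → mem=5 r[T0]=4 [RETRY]
9. LOAD T1 → mem=5 r[T1]=5 [LOAD]
10. CAS T1 → mem=6 r[T1]=5 [OK]
11. LOAD T1 → mem=6 r[T1]=6 [LOAD]
12. CAS T1 → mem=7 r[T1]=6 [OK]
Flip is step 8.

step = 8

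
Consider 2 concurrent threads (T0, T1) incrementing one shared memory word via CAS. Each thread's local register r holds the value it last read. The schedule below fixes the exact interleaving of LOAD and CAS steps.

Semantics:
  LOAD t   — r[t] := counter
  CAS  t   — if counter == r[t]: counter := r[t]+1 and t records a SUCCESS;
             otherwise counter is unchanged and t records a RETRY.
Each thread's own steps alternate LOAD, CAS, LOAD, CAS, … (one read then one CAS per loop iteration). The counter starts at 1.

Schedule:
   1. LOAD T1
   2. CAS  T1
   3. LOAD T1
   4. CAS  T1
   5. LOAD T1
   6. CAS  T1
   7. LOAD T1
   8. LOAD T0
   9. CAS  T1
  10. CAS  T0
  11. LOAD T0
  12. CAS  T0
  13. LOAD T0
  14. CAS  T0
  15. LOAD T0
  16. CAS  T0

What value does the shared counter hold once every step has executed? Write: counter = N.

   1) LOAD T1:  M=1  r_T1=1
   2) CAS  T1:  M=2  r_T1=1 ✓
   3) LOAD T1:  M=2  r_T1=2
   4) CAS  T1:  M=3  r_T1=2 ✓
   5) LOAD T1:  M=3  r_T1=3
   6) CAS  T1:  M=4  r_T1=3 ✓
   7) LOAD T1:  M=4  r_T1=4
   8) LOAD T0:  M=4  r_T0=4
   9) CAS  T1:  M=5  r_T1=4 ✓
  10) CAS  T0:  M=5  r_T0=4 ✗
  11) LOAD T0:  M=5  r_T0=5
  12) CAS  T0:  M=6  r_T0=5 ✓
  13) LOAD T0:  M=6  r_T0=6
  14) CAS  T0:  M=7  r_T0=6 ✓
  15) LOAD T0:  M=7  r_T0=7
  16) CAS  T0:  M=8  r_T0=7 ✓

counter = 8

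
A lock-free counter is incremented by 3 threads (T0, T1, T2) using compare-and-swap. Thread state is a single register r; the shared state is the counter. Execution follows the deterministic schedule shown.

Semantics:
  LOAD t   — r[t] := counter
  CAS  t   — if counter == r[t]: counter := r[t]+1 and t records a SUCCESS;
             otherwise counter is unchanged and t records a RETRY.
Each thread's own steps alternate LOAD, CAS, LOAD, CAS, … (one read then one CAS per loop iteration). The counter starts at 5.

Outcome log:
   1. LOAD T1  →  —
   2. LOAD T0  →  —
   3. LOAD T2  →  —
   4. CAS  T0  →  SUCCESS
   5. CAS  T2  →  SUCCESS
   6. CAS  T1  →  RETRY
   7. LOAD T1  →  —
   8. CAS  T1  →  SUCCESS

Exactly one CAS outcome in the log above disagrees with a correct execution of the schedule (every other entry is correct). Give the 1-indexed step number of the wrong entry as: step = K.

Re-executing:
#1 T1 reads 5
#2 T0 reads 5
#3 T2 reads 5
#4 T0 CAS(5→6) writes; counter now 6
#5 T2 CAS(5→6) fails; counter now 6
#6 T1 CAS(5→6) fails; counter now 6
#7 T1 reads 6
#8 T1 CAS(6→7) writes; counter now 7
Log disagrees first at step 5.

step = 5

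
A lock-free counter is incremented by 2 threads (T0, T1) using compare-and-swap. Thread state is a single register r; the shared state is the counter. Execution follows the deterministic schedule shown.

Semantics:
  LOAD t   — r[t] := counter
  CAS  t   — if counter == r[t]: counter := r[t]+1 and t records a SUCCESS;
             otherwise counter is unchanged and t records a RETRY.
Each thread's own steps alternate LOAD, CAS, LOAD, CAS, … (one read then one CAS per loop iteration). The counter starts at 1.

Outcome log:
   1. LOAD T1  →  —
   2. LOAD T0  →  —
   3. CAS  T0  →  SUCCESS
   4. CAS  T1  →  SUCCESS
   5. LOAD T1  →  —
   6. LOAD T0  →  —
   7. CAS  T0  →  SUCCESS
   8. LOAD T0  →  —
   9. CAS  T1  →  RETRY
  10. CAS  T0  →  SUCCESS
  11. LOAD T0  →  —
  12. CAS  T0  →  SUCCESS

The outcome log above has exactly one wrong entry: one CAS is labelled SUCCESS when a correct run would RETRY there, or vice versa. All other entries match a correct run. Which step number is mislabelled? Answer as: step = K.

Correct run:
   1) LOAD T1:  M=1  r_T1=1
   2) LOAD T0:  M=1  r_T0=1
   3) CAS  T0:  M=2  r_T0=1 ✓
   4) CAS  T1:  M=2  r_T1=1 ✗
   5) LOAD T1:  M=2  r_T1=2
   6) LOAD T0:  M=2  r_T0=2
   7) CAS  T0:  M=3  r_T0=2 ✓
   8) LOAD T0:  M=3  r_T0=3
   9) CAS  T1:  M=3  r_T1=2 ✗
  10) CAS  T0:  M=4  r_T0=3 ✓
  11) LOAD T0:  M=4  r_T0=4
  12) CAS  T0:  M=5  r_T0=4 ✓
Flip is step 4.

step = 4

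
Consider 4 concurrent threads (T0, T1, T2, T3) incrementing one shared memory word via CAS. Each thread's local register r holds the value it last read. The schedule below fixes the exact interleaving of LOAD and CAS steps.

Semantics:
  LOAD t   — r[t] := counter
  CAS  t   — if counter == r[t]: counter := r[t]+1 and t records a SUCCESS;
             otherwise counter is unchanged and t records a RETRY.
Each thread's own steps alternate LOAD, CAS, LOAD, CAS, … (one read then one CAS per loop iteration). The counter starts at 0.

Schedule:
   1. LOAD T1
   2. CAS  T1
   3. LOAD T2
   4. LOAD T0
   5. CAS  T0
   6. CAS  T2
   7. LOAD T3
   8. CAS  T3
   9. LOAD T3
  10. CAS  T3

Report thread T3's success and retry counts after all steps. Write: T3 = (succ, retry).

T3 = (2, 0)

#1 T1 reads 0
#2 T1 CAS(0→1) writes; counter now 1
#3 T2 reads 1
#4 T0 reads 1
#5 T0 CAS(1→2) writes; counter now 2
#6 T2 CAS(1→2) fails; counter now 2
#7 T3 reads 2
#8 T3 CAS(2→3) writes; counter now 3
#9 T3 reads 3
#10 T3 CAS(3→4) writes; counter now 4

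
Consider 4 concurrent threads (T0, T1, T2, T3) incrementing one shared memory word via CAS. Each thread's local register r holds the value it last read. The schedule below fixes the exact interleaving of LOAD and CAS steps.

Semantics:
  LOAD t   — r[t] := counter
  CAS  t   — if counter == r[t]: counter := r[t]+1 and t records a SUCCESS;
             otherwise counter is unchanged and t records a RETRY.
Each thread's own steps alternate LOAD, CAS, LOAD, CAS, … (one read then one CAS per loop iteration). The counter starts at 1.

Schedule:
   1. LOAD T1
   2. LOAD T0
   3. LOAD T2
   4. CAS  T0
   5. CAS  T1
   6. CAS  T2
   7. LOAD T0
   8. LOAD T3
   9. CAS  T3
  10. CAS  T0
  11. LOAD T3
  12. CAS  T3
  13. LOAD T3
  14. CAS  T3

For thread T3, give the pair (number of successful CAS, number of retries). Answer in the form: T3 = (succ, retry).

T1 LOAD — after: cnt=1, r=1 — load
T0 LOAD — after: cnt=1, r=1 — load
T2 LOAD — after: cnt=1, r=1 — load
T0 CAS — after: cnt=2, r=1 — ok
T1 CAS — after: cnt=2, r=1 — retry
T2 CAS — after: cnt=2, r=1 — retry
T0 LOAD — after: cnt=2, r=2 — load
T3 LOAD — after: cnt=2, r=2 — load
T3 CAS — after: cnt=3, r=2 — ok
T0 CAS — after: cnt=3, r=2 — retry
T3 LOAD — after: cnt=3, r=3 — load
T3 CAS — after: cnt=4, r=3 — ok
T3 LOAD — after: cnt=4, r=4 — load
T3 CAS — after: cnt=5, r=4 — ok

T3 = (3, 0)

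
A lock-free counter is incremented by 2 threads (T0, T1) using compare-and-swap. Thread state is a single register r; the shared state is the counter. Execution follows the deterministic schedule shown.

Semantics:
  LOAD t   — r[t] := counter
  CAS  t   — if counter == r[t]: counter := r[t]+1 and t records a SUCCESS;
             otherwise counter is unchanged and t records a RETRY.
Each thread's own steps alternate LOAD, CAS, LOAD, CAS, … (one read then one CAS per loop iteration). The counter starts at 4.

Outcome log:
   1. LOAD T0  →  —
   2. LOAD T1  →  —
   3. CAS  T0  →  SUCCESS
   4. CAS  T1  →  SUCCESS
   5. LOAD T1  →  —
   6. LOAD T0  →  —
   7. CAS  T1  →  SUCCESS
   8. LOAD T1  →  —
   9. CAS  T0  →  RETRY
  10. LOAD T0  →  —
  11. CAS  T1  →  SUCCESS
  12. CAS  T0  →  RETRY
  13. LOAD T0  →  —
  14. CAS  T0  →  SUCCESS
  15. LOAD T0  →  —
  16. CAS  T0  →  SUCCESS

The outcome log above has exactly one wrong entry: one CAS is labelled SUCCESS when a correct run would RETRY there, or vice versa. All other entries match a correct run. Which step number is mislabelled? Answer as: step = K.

Correct run:
   1) LOAD T0:  M=4  r_T0=4
   2) LOAD T1:  M=4  r_T1=4
   3) CAS  T0:  M=5  r_T0=4 ✓
   4) CAS  T1:  M=5  r_T1=4 ✗
   5) LOAD T1:  M=5  r_T1=5
   6) LOAD T0:  M=5  r_T0=5
   7) CAS  T1:  M=6  r_T1=5 ✓
   8) LOAD T1:  M=6  r_T1=6
   9) CAS  T0:  M=6  r_T0=5 ✗
  10) LOAD T0:  M=6  r_T0=6
  11) CAS  T1:  M=7  r_T1=6 ✓
  12) CAS  T0:  M=7  r_T0=6 ✗
  13) LOAD T0:  M=7  r_T0=7
  14) CAS  T0:  M=8  r_T0=7 ✓
  15) LOAD T0:  M=8  r_T0=8
  16) CAS  T0:  M=9  r_T0=8 ✓
Log disagrees first at step 4.

step = 4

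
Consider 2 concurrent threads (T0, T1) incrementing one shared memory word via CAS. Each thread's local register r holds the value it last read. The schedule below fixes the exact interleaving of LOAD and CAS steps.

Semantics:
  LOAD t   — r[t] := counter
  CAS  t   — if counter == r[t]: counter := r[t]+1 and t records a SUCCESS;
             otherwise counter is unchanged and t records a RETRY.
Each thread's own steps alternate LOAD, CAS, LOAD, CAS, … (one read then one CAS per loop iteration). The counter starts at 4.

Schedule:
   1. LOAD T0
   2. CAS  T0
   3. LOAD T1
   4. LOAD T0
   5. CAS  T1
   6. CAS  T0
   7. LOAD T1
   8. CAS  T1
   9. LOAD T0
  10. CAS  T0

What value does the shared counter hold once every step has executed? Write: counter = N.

counter = 8

step 1: T0 LOAD ⇒ load; ctr=4 reg=4
step 2: T0 CAS ⇒ ok; ctr=5 reg=4
step 3: T1 LOAD ⇒ load; ctr=5 reg=5
step 4: T0 LOAD ⇒ load; ctr=5 reg=5
step 5: T1 CAS ⇒ ok; ctr=6 reg=5
step 6: T0 CAS ⇒ retry; ctr=6 reg=5
step 7: T1 LOAD ⇒ load; ctr=6 reg=6
step 8: T1 CAS ⇒ ok; ctr=7 reg=6
step 9: T0 LOAD ⇒ load; ctr=7 reg=7
step 10: T0 CAS ⇒ ok; ctr=8 reg=7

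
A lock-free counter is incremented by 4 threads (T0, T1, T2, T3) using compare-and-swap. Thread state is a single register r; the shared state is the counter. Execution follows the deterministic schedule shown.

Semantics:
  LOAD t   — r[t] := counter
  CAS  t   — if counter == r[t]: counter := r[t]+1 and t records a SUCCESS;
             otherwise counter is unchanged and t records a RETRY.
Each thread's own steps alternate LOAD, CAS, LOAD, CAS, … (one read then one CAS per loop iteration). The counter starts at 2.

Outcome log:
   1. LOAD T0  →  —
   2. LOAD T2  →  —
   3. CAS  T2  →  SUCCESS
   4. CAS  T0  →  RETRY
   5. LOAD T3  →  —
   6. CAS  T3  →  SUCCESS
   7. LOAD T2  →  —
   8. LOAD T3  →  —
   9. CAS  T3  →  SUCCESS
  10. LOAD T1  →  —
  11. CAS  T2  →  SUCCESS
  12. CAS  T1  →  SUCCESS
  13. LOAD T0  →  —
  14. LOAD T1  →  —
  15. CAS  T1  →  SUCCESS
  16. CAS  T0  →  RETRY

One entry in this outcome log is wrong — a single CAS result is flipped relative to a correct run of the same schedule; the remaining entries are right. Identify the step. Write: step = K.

step = 11

Correct run:
[1] T0.load  rd  (counter 2, T0.r 2)
[2] T2.load  rd  (counter 2, T2.r 2)
[3] T2.cas  hit  (counter 3, T2.r 2)
[4] T0.cas  miss  (counter 3, T0.r 2)
[5] T3.load  rd  (counter 3, T3.r 3)
[6] T3.cas  hit  (counter 4, T3.r 3)
[7] T2.load  rd  (counter 4, T2.r 4)
[8] T3.load  rd  (counter 4, T3.r 4)
[9] T3.cas  hit  (counter 5, T3.r 4)
[10] T1.load  rd  (counter 5, T1.r 5)
[11] T2.cas  miss  (counter 5, T2.r 4)
[12] T1.cas  hit  (counter 6, T1.r 5)
[13] T0.load  rd  (counter 6, T0.r 6)
[14] T1.load  rd  (counter 6, T1.r 6)
[15] T1.cas  hit  (counter 7, T1.r 6)
[16] T0.cas  miss  (counter 7, T0.r 6)
Flip is step 11.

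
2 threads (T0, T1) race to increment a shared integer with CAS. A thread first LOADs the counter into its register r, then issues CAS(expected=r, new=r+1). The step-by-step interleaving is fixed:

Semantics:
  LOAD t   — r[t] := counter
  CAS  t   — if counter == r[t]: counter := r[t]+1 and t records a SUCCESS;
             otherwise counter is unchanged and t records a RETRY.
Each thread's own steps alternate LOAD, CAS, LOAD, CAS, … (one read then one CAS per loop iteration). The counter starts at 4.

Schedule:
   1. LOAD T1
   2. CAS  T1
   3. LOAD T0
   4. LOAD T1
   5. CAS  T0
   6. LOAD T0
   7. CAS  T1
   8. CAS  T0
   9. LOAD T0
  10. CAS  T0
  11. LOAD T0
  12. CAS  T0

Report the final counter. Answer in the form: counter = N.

counter = 9

#1 T1 reads 4
#2 T1 CAS(4→5) writes; counter now 5
#3 T0 reads 5
#4 T1 reads 5
#5 T0 CAS(5→6) writes; counter now 6
#6 T0 reads 6
#7 T1 CAS(5→6) fails; counter now 6
#8 T0 CAS(6→7) writes; counter now 7
#9 T0 reads 7
#10 T0 CAS(7→8) writes; counter now 8
#11 T0 reads 8
#12 T0 CAS(8→9) writes; counter now 9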